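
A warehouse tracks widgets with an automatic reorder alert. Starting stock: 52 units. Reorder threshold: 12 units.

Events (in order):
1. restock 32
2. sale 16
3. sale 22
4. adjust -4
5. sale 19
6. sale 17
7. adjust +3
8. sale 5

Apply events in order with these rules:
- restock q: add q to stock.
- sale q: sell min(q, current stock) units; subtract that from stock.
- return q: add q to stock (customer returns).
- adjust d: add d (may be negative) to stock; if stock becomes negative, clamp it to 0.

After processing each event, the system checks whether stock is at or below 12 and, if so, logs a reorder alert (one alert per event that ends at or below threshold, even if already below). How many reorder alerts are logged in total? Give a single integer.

Answer: 3

Derivation:
Processing events:
Start: stock = 52
  Event 1 (restock 32): 52 + 32 = 84
  Event 2 (sale 16): sell min(16,84)=16. stock: 84 - 16 = 68. total_sold = 16
  Event 3 (sale 22): sell min(22,68)=22. stock: 68 - 22 = 46. total_sold = 38
  Event 4 (adjust -4): 46 + -4 = 42
  Event 5 (sale 19): sell min(19,42)=19. stock: 42 - 19 = 23. total_sold = 57
  Event 6 (sale 17): sell min(17,23)=17. stock: 23 - 17 = 6. total_sold = 74
  Event 7 (adjust +3): 6 + 3 = 9
  Event 8 (sale 5): sell min(5,9)=5. stock: 9 - 5 = 4. total_sold = 79
Final: stock = 4, total_sold = 79

Checking against threshold 12:
  After event 1: stock=84 > 12
  After event 2: stock=68 > 12
  After event 3: stock=46 > 12
  After event 4: stock=42 > 12
  After event 5: stock=23 > 12
  After event 6: stock=6 <= 12 -> ALERT
  After event 7: stock=9 <= 12 -> ALERT
  After event 8: stock=4 <= 12 -> ALERT
Alert events: [6, 7, 8]. Count = 3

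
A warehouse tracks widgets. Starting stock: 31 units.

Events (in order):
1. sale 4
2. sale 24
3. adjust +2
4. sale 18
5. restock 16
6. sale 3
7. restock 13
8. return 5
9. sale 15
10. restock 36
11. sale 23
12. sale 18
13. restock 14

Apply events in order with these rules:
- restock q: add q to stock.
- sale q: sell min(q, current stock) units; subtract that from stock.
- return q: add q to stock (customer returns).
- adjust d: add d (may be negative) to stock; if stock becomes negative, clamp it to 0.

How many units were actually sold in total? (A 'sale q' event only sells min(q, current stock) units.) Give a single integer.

Processing events:
Start: stock = 31
  Event 1 (sale 4): sell min(4,31)=4. stock: 31 - 4 = 27. total_sold = 4
  Event 2 (sale 24): sell min(24,27)=24. stock: 27 - 24 = 3. total_sold = 28
  Event 3 (adjust +2): 3 + 2 = 5
  Event 4 (sale 18): sell min(18,5)=5. stock: 5 - 5 = 0. total_sold = 33
  Event 5 (restock 16): 0 + 16 = 16
  Event 6 (sale 3): sell min(3,16)=3. stock: 16 - 3 = 13. total_sold = 36
  Event 7 (restock 13): 13 + 13 = 26
  Event 8 (return 5): 26 + 5 = 31
  Event 9 (sale 15): sell min(15,31)=15. stock: 31 - 15 = 16. total_sold = 51
  Event 10 (restock 36): 16 + 36 = 52
  Event 11 (sale 23): sell min(23,52)=23. stock: 52 - 23 = 29. total_sold = 74
  Event 12 (sale 18): sell min(18,29)=18. stock: 29 - 18 = 11. total_sold = 92
  Event 13 (restock 14): 11 + 14 = 25
Final: stock = 25, total_sold = 92

Answer: 92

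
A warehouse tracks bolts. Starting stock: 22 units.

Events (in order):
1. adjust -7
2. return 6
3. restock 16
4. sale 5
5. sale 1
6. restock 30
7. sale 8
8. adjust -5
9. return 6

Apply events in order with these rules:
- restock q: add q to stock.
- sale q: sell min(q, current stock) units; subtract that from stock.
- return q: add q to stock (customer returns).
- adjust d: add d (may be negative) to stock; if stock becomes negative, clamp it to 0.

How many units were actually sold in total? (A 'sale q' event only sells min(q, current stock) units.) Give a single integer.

Answer: 14

Derivation:
Processing events:
Start: stock = 22
  Event 1 (adjust -7): 22 + -7 = 15
  Event 2 (return 6): 15 + 6 = 21
  Event 3 (restock 16): 21 + 16 = 37
  Event 4 (sale 5): sell min(5,37)=5. stock: 37 - 5 = 32. total_sold = 5
  Event 5 (sale 1): sell min(1,32)=1. stock: 32 - 1 = 31. total_sold = 6
  Event 6 (restock 30): 31 + 30 = 61
  Event 7 (sale 8): sell min(8,61)=8. stock: 61 - 8 = 53. total_sold = 14
  Event 8 (adjust -5): 53 + -5 = 48
  Event 9 (return 6): 48 + 6 = 54
Final: stock = 54, total_sold = 14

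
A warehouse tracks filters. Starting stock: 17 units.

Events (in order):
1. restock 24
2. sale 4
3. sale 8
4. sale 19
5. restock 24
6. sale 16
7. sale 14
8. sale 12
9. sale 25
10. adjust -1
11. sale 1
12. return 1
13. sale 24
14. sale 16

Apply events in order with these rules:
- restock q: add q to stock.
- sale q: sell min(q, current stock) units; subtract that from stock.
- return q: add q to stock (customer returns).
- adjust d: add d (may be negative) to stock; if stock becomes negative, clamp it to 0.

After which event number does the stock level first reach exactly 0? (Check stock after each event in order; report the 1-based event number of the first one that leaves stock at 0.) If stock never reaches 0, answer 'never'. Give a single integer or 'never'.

Answer: 8

Derivation:
Processing events:
Start: stock = 17
  Event 1 (restock 24): 17 + 24 = 41
  Event 2 (sale 4): sell min(4,41)=4. stock: 41 - 4 = 37. total_sold = 4
  Event 3 (sale 8): sell min(8,37)=8. stock: 37 - 8 = 29. total_sold = 12
  Event 4 (sale 19): sell min(19,29)=19. stock: 29 - 19 = 10. total_sold = 31
  Event 5 (restock 24): 10 + 24 = 34
  Event 6 (sale 16): sell min(16,34)=16. stock: 34 - 16 = 18. total_sold = 47
  Event 7 (sale 14): sell min(14,18)=14. stock: 18 - 14 = 4. total_sold = 61
  Event 8 (sale 12): sell min(12,4)=4. stock: 4 - 4 = 0. total_sold = 65
  Event 9 (sale 25): sell min(25,0)=0. stock: 0 - 0 = 0. total_sold = 65
  Event 10 (adjust -1): 0 + -1 = 0 (clamped to 0)
  Event 11 (sale 1): sell min(1,0)=0. stock: 0 - 0 = 0. total_sold = 65
  Event 12 (return 1): 0 + 1 = 1
  Event 13 (sale 24): sell min(24,1)=1. stock: 1 - 1 = 0. total_sold = 66
  Event 14 (sale 16): sell min(16,0)=0. stock: 0 - 0 = 0. total_sold = 66
Final: stock = 0, total_sold = 66

First zero at event 8.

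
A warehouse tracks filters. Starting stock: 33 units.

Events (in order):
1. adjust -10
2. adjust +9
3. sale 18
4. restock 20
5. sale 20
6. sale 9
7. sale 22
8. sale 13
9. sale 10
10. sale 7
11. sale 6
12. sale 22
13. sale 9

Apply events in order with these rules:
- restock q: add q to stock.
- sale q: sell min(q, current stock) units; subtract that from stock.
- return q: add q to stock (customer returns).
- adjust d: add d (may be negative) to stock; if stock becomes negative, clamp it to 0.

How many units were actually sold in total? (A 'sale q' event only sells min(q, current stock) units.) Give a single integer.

Processing events:
Start: stock = 33
  Event 1 (adjust -10): 33 + -10 = 23
  Event 2 (adjust +9): 23 + 9 = 32
  Event 3 (sale 18): sell min(18,32)=18. stock: 32 - 18 = 14. total_sold = 18
  Event 4 (restock 20): 14 + 20 = 34
  Event 5 (sale 20): sell min(20,34)=20. stock: 34 - 20 = 14. total_sold = 38
  Event 6 (sale 9): sell min(9,14)=9. stock: 14 - 9 = 5. total_sold = 47
  Event 7 (sale 22): sell min(22,5)=5. stock: 5 - 5 = 0. total_sold = 52
  Event 8 (sale 13): sell min(13,0)=0. stock: 0 - 0 = 0. total_sold = 52
  Event 9 (sale 10): sell min(10,0)=0. stock: 0 - 0 = 0. total_sold = 52
  Event 10 (sale 7): sell min(7,0)=0. stock: 0 - 0 = 0. total_sold = 52
  Event 11 (sale 6): sell min(6,0)=0. stock: 0 - 0 = 0. total_sold = 52
  Event 12 (sale 22): sell min(22,0)=0. stock: 0 - 0 = 0. total_sold = 52
  Event 13 (sale 9): sell min(9,0)=0. stock: 0 - 0 = 0. total_sold = 52
Final: stock = 0, total_sold = 52

Answer: 52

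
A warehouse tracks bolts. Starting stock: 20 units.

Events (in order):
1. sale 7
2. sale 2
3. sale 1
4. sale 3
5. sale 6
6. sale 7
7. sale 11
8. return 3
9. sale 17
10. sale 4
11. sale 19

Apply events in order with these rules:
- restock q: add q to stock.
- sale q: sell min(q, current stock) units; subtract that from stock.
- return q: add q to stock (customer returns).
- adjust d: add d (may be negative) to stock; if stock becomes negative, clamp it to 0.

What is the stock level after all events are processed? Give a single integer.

Processing events:
Start: stock = 20
  Event 1 (sale 7): sell min(7,20)=7. stock: 20 - 7 = 13. total_sold = 7
  Event 2 (sale 2): sell min(2,13)=2. stock: 13 - 2 = 11. total_sold = 9
  Event 3 (sale 1): sell min(1,11)=1. stock: 11 - 1 = 10. total_sold = 10
  Event 4 (sale 3): sell min(3,10)=3. stock: 10 - 3 = 7. total_sold = 13
  Event 5 (sale 6): sell min(6,7)=6. stock: 7 - 6 = 1. total_sold = 19
  Event 6 (sale 7): sell min(7,1)=1. stock: 1 - 1 = 0. total_sold = 20
  Event 7 (sale 11): sell min(11,0)=0. stock: 0 - 0 = 0. total_sold = 20
  Event 8 (return 3): 0 + 3 = 3
  Event 9 (sale 17): sell min(17,3)=3. stock: 3 - 3 = 0. total_sold = 23
  Event 10 (sale 4): sell min(4,0)=0. stock: 0 - 0 = 0. total_sold = 23
  Event 11 (sale 19): sell min(19,0)=0. stock: 0 - 0 = 0. total_sold = 23
Final: stock = 0, total_sold = 23

Answer: 0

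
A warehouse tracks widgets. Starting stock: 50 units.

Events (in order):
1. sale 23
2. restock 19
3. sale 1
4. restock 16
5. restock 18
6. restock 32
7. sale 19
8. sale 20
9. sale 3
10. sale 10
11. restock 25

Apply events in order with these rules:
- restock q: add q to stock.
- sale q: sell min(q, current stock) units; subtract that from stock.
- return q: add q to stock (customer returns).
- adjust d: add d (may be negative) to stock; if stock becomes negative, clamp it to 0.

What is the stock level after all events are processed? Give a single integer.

Answer: 84

Derivation:
Processing events:
Start: stock = 50
  Event 1 (sale 23): sell min(23,50)=23. stock: 50 - 23 = 27. total_sold = 23
  Event 2 (restock 19): 27 + 19 = 46
  Event 3 (sale 1): sell min(1,46)=1. stock: 46 - 1 = 45. total_sold = 24
  Event 4 (restock 16): 45 + 16 = 61
  Event 5 (restock 18): 61 + 18 = 79
  Event 6 (restock 32): 79 + 32 = 111
  Event 7 (sale 19): sell min(19,111)=19. stock: 111 - 19 = 92. total_sold = 43
  Event 8 (sale 20): sell min(20,92)=20. stock: 92 - 20 = 72. total_sold = 63
  Event 9 (sale 3): sell min(3,72)=3. stock: 72 - 3 = 69. total_sold = 66
  Event 10 (sale 10): sell min(10,69)=10. stock: 69 - 10 = 59. total_sold = 76
  Event 11 (restock 25): 59 + 25 = 84
Final: stock = 84, total_sold = 76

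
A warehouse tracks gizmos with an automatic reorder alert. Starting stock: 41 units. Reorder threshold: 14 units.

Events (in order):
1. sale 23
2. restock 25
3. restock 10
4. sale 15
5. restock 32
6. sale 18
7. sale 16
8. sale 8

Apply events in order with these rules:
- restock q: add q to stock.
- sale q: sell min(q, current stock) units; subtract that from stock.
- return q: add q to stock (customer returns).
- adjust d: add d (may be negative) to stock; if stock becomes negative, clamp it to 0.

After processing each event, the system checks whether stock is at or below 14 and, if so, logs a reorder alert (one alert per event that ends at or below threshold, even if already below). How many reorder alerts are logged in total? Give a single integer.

Processing events:
Start: stock = 41
  Event 1 (sale 23): sell min(23,41)=23. stock: 41 - 23 = 18. total_sold = 23
  Event 2 (restock 25): 18 + 25 = 43
  Event 3 (restock 10): 43 + 10 = 53
  Event 4 (sale 15): sell min(15,53)=15. stock: 53 - 15 = 38. total_sold = 38
  Event 5 (restock 32): 38 + 32 = 70
  Event 6 (sale 18): sell min(18,70)=18. stock: 70 - 18 = 52. total_sold = 56
  Event 7 (sale 16): sell min(16,52)=16. stock: 52 - 16 = 36. total_sold = 72
  Event 8 (sale 8): sell min(8,36)=8. stock: 36 - 8 = 28. total_sold = 80
Final: stock = 28, total_sold = 80

Checking against threshold 14:
  After event 1: stock=18 > 14
  After event 2: stock=43 > 14
  After event 3: stock=53 > 14
  After event 4: stock=38 > 14
  After event 5: stock=70 > 14
  After event 6: stock=52 > 14
  After event 7: stock=36 > 14
  After event 8: stock=28 > 14
Alert events: []. Count = 0

Answer: 0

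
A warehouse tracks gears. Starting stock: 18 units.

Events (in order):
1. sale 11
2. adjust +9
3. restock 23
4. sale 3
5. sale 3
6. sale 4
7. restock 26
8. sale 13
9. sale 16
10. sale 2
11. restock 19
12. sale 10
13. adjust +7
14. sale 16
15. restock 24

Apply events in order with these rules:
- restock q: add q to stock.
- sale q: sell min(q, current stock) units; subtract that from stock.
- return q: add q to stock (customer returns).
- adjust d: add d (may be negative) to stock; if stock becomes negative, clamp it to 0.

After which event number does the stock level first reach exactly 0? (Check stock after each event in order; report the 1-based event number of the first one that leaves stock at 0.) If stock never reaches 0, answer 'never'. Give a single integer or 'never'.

Answer: never

Derivation:
Processing events:
Start: stock = 18
  Event 1 (sale 11): sell min(11,18)=11. stock: 18 - 11 = 7. total_sold = 11
  Event 2 (adjust +9): 7 + 9 = 16
  Event 3 (restock 23): 16 + 23 = 39
  Event 4 (sale 3): sell min(3,39)=3. stock: 39 - 3 = 36. total_sold = 14
  Event 5 (sale 3): sell min(3,36)=3. stock: 36 - 3 = 33. total_sold = 17
  Event 6 (sale 4): sell min(4,33)=4. stock: 33 - 4 = 29. total_sold = 21
  Event 7 (restock 26): 29 + 26 = 55
  Event 8 (sale 13): sell min(13,55)=13. stock: 55 - 13 = 42. total_sold = 34
  Event 9 (sale 16): sell min(16,42)=16. stock: 42 - 16 = 26. total_sold = 50
  Event 10 (sale 2): sell min(2,26)=2. stock: 26 - 2 = 24. total_sold = 52
  Event 11 (restock 19): 24 + 19 = 43
  Event 12 (sale 10): sell min(10,43)=10. stock: 43 - 10 = 33. total_sold = 62
  Event 13 (adjust +7): 33 + 7 = 40
  Event 14 (sale 16): sell min(16,40)=16. stock: 40 - 16 = 24. total_sold = 78
  Event 15 (restock 24): 24 + 24 = 48
Final: stock = 48, total_sold = 78

Stock never reaches 0.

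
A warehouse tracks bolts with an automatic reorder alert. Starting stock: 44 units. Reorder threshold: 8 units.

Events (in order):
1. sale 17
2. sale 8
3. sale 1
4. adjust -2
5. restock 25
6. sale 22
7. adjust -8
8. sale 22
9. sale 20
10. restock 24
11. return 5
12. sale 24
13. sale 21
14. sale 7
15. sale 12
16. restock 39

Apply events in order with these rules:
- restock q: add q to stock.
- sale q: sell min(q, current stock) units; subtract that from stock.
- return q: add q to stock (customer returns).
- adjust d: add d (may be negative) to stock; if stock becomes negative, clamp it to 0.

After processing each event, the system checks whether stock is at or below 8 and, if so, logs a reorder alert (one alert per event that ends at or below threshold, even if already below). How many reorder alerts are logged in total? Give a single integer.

Processing events:
Start: stock = 44
  Event 1 (sale 17): sell min(17,44)=17. stock: 44 - 17 = 27. total_sold = 17
  Event 2 (sale 8): sell min(8,27)=8. stock: 27 - 8 = 19. total_sold = 25
  Event 3 (sale 1): sell min(1,19)=1. stock: 19 - 1 = 18. total_sold = 26
  Event 4 (adjust -2): 18 + -2 = 16
  Event 5 (restock 25): 16 + 25 = 41
  Event 6 (sale 22): sell min(22,41)=22. stock: 41 - 22 = 19. total_sold = 48
  Event 7 (adjust -8): 19 + -8 = 11
  Event 8 (sale 22): sell min(22,11)=11. stock: 11 - 11 = 0. total_sold = 59
  Event 9 (sale 20): sell min(20,0)=0. stock: 0 - 0 = 0. total_sold = 59
  Event 10 (restock 24): 0 + 24 = 24
  Event 11 (return 5): 24 + 5 = 29
  Event 12 (sale 24): sell min(24,29)=24. stock: 29 - 24 = 5. total_sold = 83
  Event 13 (sale 21): sell min(21,5)=5. stock: 5 - 5 = 0. total_sold = 88
  Event 14 (sale 7): sell min(7,0)=0. stock: 0 - 0 = 0. total_sold = 88
  Event 15 (sale 12): sell min(12,0)=0. stock: 0 - 0 = 0. total_sold = 88
  Event 16 (restock 39): 0 + 39 = 39
Final: stock = 39, total_sold = 88

Checking against threshold 8:
  After event 1: stock=27 > 8
  After event 2: stock=19 > 8
  After event 3: stock=18 > 8
  After event 4: stock=16 > 8
  After event 5: stock=41 > 8
  After event 6: stock=19 > 8
  After event 7: stock=11 > 8
  After event 8: stock=0 <= 8 -> ALERT
  After event 9: stock=0 <= 8 -> ALERT
  After event 10: stock=24 > 8
  After event 11: stock=29 > 8
  After event 12: stock=5 <= 8 -> ALERT
  After event 13: stock=0 <= 8 -> ALERT
  After event 14: stock=0 <= 8 -> ALERT
  After event 15: stock=0 <= 8 -> ALERT
  After event 16: stock=39 > 8
Alert events: [8, 9, 12, 13, 14, 15]. Count = 6

Answer: 6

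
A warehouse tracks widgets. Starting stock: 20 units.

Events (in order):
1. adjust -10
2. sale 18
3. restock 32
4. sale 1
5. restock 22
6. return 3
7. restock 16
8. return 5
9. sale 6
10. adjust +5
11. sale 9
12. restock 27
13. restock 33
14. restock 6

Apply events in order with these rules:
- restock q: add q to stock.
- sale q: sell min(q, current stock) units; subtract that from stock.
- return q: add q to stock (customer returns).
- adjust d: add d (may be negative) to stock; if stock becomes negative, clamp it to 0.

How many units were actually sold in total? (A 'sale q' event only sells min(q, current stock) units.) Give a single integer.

Answer: 26

Derivation:
Processing events:
Start: stock = 20
  Event 1 (adjust -10): 20 + -10 = 10
  Event 2 (sale 18): sell min(18,10)=10. stock: 10 - 10 = 0. total_sold = 10
  Event 3 (restock 32): 0 + 32 = 32
  Event 4 (sale 1): sell min(1,32)=1. stock: 32 - 1 = 31. total_sold = 11
  Event 5 (restock 22): 31 + 22 = 53
  Event 6 (return 3): 53 + 3 = 56
  Event 7 (restock 16): 56 + 16 = 72
  Event 8 (return 5): 72 + 5 = 77
  Event 9 (sale 6): sell min(6,77)=6. stock: 77 - 6 = 71. total_sold = 17
  Event 10 (adjust +5): 71 + 5 = 76
  Event 11 (sale 9): sell min(9,76)=9. stock: 76 - 9 = 67. total_sold = 26
  Event 12 (restock 27): 67 + 27 = 94
  Event 13 (restock 33): 94 + 33 = 127
  Event 14 (restock 6): 127 + 6 = 133
Final: stock = 133, total_sold = 26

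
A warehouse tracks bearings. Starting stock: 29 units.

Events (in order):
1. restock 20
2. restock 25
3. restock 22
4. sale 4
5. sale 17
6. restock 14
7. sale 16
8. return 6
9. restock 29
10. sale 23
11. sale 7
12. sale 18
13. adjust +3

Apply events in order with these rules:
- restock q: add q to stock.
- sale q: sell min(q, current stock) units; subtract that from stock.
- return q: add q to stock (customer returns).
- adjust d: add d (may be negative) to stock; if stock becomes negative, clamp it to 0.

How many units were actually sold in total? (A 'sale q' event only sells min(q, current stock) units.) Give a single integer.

Processing events:
Start: stock = 29
  Event 1 (restock 20): 29 + 20 = 49
  Event 2 (restock 25): 49 + 25 = 74
  Event 3 (restock 22): 74 + 22 = 96
  Event 4 (sale 4): sell min(4,96)=4. stock: 96 - 4 = 92. total_sold = 4
  Event 5 (sale 17): sell min(17,92)=17. stock: 92 - 17 = 75. total_sold = 21
  Event 6 (restock 14): 75 + 14 = 89
  Event 7 (sale 16): sell min(16,89)=16. stock: 89 - 16 = 73. total_sold = 37
  Event 8 (return 6): 73 + 6 = 79
  Event 9 (restock 29): 79 + 29 = 108
  Event 10 (sale 23): sell min(23,108)=23. stock: 108 - 23 = 85. total_sold = 60
  Event 11 (sale 7): sell min(7,85)=7. stock: 85 - 7 = 78. total_sold = 67
  Event 12 (sale 18): sell min(18,78)=18. stock: 78 - 18 = 60. total_sold = 85
  Event 13 (adjust +3): 60 + 3 = 63
Final: stock = 63, total_sold = 85

Answer: 85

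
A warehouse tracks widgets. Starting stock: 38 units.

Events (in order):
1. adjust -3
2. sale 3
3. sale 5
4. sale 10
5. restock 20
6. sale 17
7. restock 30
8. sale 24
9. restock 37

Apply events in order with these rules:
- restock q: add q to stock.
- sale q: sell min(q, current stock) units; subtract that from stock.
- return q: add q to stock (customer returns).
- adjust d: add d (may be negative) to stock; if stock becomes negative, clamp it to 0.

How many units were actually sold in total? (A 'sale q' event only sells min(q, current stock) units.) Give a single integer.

Answer: 59

Derivation:
Processing events:
Start: stock = 38
  Event 1 (adjust -3): 38 + -3 = 35
  Event 2 (sale 3): sell min(3,35)=3. stock: 35 - 3 = 32. total_sold = 3
  Event 3 (sale 5): sell min(5,32)=5. stock: 32 - 5 = 27. total_sold = 8
  Event 4 (sale 10): sell min(10,27)=10. stock: 27 - 10 = 17. total_sold = 18
  Event 5 (restock 20): 17 + 20 = 37
  Event 6 (sale 17): sell min(17,37)=17. stock: 37 - 17 = 20. total_sold = 35
  Event 7 (restock 30): 20 + 30 = 50
  Event 8 (sale 24): sell min(24,50)=24. stock: 50 - 24 = 26. total_sold = 59
  Event 9 (restock 37): 26 + 37 = 63
Final: stock = 63, total_sold = 59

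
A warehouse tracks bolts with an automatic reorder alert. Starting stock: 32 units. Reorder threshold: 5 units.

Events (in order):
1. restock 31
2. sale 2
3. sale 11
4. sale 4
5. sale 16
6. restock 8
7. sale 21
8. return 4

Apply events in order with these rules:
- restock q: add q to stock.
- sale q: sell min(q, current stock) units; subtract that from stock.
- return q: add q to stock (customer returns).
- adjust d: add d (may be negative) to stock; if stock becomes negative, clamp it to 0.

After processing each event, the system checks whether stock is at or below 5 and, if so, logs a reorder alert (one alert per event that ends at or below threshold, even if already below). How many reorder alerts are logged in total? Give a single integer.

Processing events:
Start: stock = 32
  Event 1 (restock 31): 32 + 31 = 63
  Event 2 (sale 2): sell min(2,63)=2. stock: 63 - 2 = 61. total_sold = 2
  Event 3 (sale 11): sell min(11,61)=11. stock: 61 - 11 = 50. total_sold = 13
  Event 4 (sale 4): sell min(4,50)=4. stock: 50 - 4 = 46. total_sold = 17
  Event 5 (sale 16): sell min(16,46)=16. stock: 46 - 16 = 30. total_sold = 33
  Event 6 (restock 8): 30 + 8 = 38
  Event 7 (sale 21): sell min(21,38)=21. stock: 38 - 21 = 17. total_sold = 54
  Event 8 (return 4): 17 + 4 = 21
Final: stock = 21, total_sold = 54

Checking against threshold 5:
  After event 1: stock=63 > 5
  After event 2: stock=61 > 5
  After event 3: stock=50 > 5
  After event 4: stock=46 > 5
  After event 5: stock=30 > 5
  After event 6: stock=38 > 5
  After event 7: stock=17 > 5
  After event 8: stock=21 > 5
Alert events: []. Count = 0

Answer: 0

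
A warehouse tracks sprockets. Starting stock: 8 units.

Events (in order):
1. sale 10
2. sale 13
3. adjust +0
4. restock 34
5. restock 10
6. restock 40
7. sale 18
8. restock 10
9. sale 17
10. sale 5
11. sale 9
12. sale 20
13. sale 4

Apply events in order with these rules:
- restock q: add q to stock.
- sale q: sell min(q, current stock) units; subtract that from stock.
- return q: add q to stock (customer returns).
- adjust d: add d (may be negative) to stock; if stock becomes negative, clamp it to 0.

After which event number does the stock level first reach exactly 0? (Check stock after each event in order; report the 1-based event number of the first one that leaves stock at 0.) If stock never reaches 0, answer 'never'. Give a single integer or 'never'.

Processing events:
Start: stock = 8
  Event 1 (sale 10): sell min(10,8)=8. stock: 8 - 8 = 0. total_sold = 8
  Event 2 (sale 13): sell min(13,0)=0. stock: 0 - 0 = 0. total_sold = 8
  Event 3 (adjust +0): 0 + 0 = 0
  Event 4 (restock 34): 0 + 34 = 34
  Event 5 (restock 10): 34 + 10 = 44
  Event 6 (restock 40): 44 + 40 = 84
  Event 7 (sale 18): sell min(18,84)=18. stock: 84 - 18 = 66. total_sold = 26
  Event 8 (restock 10): 66 + 10 = 76
  Event 9 (sale 17): sell min(17,76)=17. stock: 76 - 17 = 59. total_sold = 43
  Event 10 (sale 5): sell min(5,59)=5. stock: 59 - 5 = 54. total_sold = 48
  Event 11 (sale 9): sell min(9,54)=9. stock: 54 - 9 = 45. total_sold = 57
  Event 12 (sale 20): sell min(20,45)=20. stock: 45 - 20 = 25. total_sold = 77
  Event 13 (sale 4): sell min(4,25)=4. stock: 25 - 4 = 21. total_sold = 81
Final: stock = 21, total_sold = 81

First zero at event 1.

Answer: 1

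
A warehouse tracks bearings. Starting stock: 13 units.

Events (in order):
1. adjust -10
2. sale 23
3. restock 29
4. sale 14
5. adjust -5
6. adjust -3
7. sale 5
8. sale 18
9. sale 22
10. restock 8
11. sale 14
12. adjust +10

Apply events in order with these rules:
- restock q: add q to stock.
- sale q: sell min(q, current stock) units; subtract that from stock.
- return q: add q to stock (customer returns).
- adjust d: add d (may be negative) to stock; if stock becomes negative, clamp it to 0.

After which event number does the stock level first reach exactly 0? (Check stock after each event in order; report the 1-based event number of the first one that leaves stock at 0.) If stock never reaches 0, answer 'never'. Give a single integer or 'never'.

Processing events:
Start: stock = 13
  Event 1 (adjust -10): 13 + -10 = 3
  Event 2 (sale 23): sell min(23,3)=3. stock: 3 - 3 = 0. total_sold = 3
  Event 3 (restock 29): 0 + 29 = 29
  Event 4 (sale 14): sell min(14,29)=14. stock: 29 - 14 = 15. total_sold = 17
  Event 5 (adjust -5): 15 + -5 = 10
  Event 6 (adjust -3): 10 + -3 = 7
  Event 7 (sale 5): sell min(5,7)=5. stock: 7 - 5 = 2. total_sold = 22
  Event 8 (sale 18): sell min(18,2)=2. stock: 2 - 2 = 0. total_sold = 24
  Event 9 (sale 22): sell min(22,0)=0. stock: 0 - 0 = 0. total_sold = 24
  Event 10 (restock 8): 0 + 8 = 8
  Event 11 (sale 14): sell min(14,8)=8. stock: 8 - 8 = 0. total_sold = 32
  Event 12 (adjust +10): 0 + 10 = 10
Final: stock = 10, total_sold = 32

First zero at event 2.

Answer: 2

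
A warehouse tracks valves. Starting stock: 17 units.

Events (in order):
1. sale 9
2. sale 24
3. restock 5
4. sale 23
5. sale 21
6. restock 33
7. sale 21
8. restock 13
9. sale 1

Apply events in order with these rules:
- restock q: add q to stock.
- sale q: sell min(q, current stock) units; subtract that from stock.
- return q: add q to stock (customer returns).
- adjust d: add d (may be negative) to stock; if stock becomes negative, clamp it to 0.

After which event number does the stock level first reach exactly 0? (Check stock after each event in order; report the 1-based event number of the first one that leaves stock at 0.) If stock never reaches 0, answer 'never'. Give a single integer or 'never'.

Processing events:
Start: stock = 17
  Event 1 (sale 9): sell min(9,17)=9. stock: 17 - 9 = 8. total_sold = 9
  Event 2 (sale 24): sell min(24,8)=8. stock: 8 - 8 = 0. total_sold = 17
  Event 3 (restock 5): 0 + 5 = 5
  Event 4 (sale 23): sell min(23,5)=5. stock: 5 - 5 = 0. total_sold = 22
  Event 5 (sale 21): sell min(21,0)=0. stock: 0 - 0 = 0. total_sold = 22
  Event 6 (restock 33): 0 + 33 = 33
  Event 7 (sale 21): sell min(21,33)=21. stock: 33 - 21 = 12. total_sold = 43
  Event 8 (restock 13): 12 + 13 = 25
  Event 9 (sale 1): sell min(1,25)=1. stock: 25 - 1 = 24. total_sold = 44
Final: stock = 24, total_sold = 44

First zero at event 2.

Answer: 2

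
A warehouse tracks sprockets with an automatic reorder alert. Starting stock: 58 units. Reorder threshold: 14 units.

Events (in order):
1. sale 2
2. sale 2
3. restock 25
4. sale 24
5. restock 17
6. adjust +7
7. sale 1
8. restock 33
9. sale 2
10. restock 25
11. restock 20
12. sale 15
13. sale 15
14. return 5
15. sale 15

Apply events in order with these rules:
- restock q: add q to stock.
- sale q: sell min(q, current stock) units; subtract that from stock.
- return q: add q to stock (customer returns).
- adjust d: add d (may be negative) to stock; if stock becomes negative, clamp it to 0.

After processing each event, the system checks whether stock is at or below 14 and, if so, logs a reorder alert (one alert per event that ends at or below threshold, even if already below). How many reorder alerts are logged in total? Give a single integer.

Processing events:
Start: stock = 58
  Event 1 (sale 2): sell min(2,58)=2. stock: 58 - 2 = 56. total_sold = 2
  Event 2 (sale 2): sell min(2,56)=2. stock: 56 - 2 = 54. total_sold = 4
  Event 3 (restock 25): 54 + 25 = 79
  Event 4 (sale 24): sell min(24,79)=24. stock: 79 - 24 = 55. total_sold = 28
  Event 5 (restock 17): 55 + 17 = 72
  Event 6 (adjust +7): 72 + 7 = 79
  Event 7 (sale 1): sell min(1,79)=1. stock: 79 - 1 = 78. total_sold = 29
  Event 8 (restock 33): 78 + 33 = 111
  Event 9 (sale 2): sell min(2,111)=2. stock: 111 - 2 = 109. total_sold = 31
  Event 10 (restock 25): 109 + 25 = 134
  Event 11 (restock 20): 134 + 20 = 154
  Event 12 (sale 15): sell min(15,154)=15. stock: 154 - 15 = 139. total_sold = 46
  Event 13 (sale 15): sell min(15,139)=15. stock: 139 - 15 = 124. total_sold = 61
  Event 14 (return 5): 124 + 5 = 129
  Event 15 (sale 15): sell min(15,129)=15. stock: 129 - 15 = 114. total_sold = 76
Final: stock = 114, total_sold = 76

Checking against threshold 14:
  After event 1: stock=56 > 14
  After event 2: stock=54 > 14
  After event 3: stock=79 > 14
  After event 4: stock=55 > 14
  After event 5: stock=72 > 14
  After event 6: stock=79 > 14
  After event 7: stock=78 > 14
  After event 8: stock=111 > 14
  After event 9: stock=109 > 14
  After event 10: stock=134 > 14
  After event 11: stock=154 > 14
  After event 12: stock=139 > 14
  After event 13: stock=124 > 14
  After event 14: stock=129 > 14
  After event 15: stock=114 > 14
Alert events: []. Count = 0

Answer: 0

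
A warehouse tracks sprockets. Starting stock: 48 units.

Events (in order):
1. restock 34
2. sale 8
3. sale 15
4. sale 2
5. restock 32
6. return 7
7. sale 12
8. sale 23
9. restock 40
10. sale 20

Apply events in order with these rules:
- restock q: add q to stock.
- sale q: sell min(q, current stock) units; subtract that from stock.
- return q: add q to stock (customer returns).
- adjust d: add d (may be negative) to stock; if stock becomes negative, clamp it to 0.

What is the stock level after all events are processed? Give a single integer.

Answer: 81

Derivation:
Processing events:
Start: stock = 48
  Event 1 (restock 34): 48 + 34 = 82
  Event 2 (sale 8): sell min(8,82)=8. stock: 82 - 8 = 74. total_sold = 8
  Event 3 (sale 15): sell min(15,74)=15. stock: 74 - 15 = 59. total_sold = 23
  Event 4 (sale 2): sell min(2,59)=2. stock: 59 - 2 = 57. total_sold = 25
  Event 5 (restock 32): 57 + 32 = 89
  Event 6 (return 7): 89 + 7 = 96
  Event 7 (sale 12): sell min(12,96)=12. stock: 96 - 12 = 84. total_sold = 37
  Event 8 (sale 23): sell min(23,84)=23. stock: 84 - 23 = 61. total_sold = 60
  Event 9 (restock 40): 61 + 40 = 101
  Event 10 (sale 20): sell min(20,101)=20. stock: 101 - 20 = 81. total_sold = 80
Final: stock = 81, total_sold = 80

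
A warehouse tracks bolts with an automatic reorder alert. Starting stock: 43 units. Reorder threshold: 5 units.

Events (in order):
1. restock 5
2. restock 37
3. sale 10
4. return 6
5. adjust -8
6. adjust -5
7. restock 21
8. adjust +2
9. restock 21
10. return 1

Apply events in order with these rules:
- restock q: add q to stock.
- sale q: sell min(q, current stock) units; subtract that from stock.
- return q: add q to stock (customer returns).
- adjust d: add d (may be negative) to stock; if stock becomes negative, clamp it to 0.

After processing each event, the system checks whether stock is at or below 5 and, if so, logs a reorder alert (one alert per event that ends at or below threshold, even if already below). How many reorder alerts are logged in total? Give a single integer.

Processing events:
Start: stock = 43
  Event 1 (restock 5): 43 + 5 = 48
  Event 2 (restock 37): 48 + 37 = 85
  Event 3 (sale 10): sell min(10,85)=10. stock: 85 - 10 = 75. total_sold = 10
  Event 4 (return 6): 75 + 6 = 81
  Event 5 (adjust -8): 81 + -8 = 73
  Event 6 (adjust -5): 73 + -5 = 68
  Event 7 (restock 21): 68 + 21 = 89
  Event 8 (adjust +2): 89 + 2 = 91
  Event 9 (restock 21): 91 + 21 = 112
  Event 10 (return 1): 112 + 1 = 113
Final: stock = 113, total_sold = 10

Checking against threshold 5:
  After event 1: stock=48 > 5
  After event 2: stock=85 > 5
  After event 3: stock=75 > 5
  After event 4: stock=81 > 5
  After event 5: stock=73 > 5
  After event 6: stock=68 > 5
  After event 7: stock=89 > 5
  After event 8: stock=91 > 5
  After event 9: stock=112 > 5
  After event 10: stock=113 > 5
Alert events: []. Count = 0

Answer: 0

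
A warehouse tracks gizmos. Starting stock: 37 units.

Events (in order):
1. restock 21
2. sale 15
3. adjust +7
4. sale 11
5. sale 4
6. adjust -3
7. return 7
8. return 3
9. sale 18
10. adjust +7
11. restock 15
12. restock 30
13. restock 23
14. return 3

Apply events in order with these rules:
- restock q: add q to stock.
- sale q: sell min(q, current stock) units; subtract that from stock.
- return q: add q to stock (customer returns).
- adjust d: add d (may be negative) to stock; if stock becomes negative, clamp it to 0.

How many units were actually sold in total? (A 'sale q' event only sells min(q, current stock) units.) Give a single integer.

Answer: 48

Derivation:
Processing events:
Start: stock = 37
  Event 1 (restock 21): 37 + 21 = 58
  Event 2 (sale 15): sell min(15,58)=15. stock: 58 - 15 = 43. total_sold = 15
  Event 3 (adjust +7): 43 + 7 = 50
  Event 4 (sale 11): sell min(11,50)=11. stock: 50 - 11 = 39. total_sold = 26
  Event 5 (sale 4): sell min(4,39)=4. stock: 39 - 4 = 35. total_sold = 30
  Event 6 (adjust -3): 35 + -3 = 32
  Event 7 (return 7): 32 + 7 = 39
  Event 8 (return 3): 39 + 3 = 42
  Event 9 (sale 18): sell min(18,42)=18. stock: 42 - 18 = 24. total_sold = 48
  Event 10 (adjust +7): 24 + 7 = 31
  Event 11 (restock 15): 31 + 15 = 46
  Event 12 (restock 30): 46 + 30 = 76
  Event 13 (restock 23): 76 + 23 = 99
  Event 14 (return 3): 99 + 3 = 102
Final: stock = 102, total_sold = 48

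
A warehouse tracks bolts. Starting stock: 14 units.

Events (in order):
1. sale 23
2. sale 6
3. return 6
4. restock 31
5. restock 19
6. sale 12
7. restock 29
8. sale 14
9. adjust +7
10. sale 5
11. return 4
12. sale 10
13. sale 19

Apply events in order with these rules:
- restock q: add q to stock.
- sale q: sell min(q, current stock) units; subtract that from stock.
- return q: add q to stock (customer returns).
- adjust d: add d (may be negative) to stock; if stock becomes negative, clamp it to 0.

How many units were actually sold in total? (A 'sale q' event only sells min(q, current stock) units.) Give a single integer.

Processing events:
Start: stock = 14
  Event 1 (sale 23): sell min(23,14)=14. stock: 14 - 14 = 0. total_sold = 14
  Event 2 (sale 6): sell min(6,0)=0. stock: 0 - 0 = 0. total_sold = 14
  Event 3 (return 6): 0 + 6 = 6
  Event 4 (restock 31): 6 + 31 = 37
  Event 5 (restock 19): 37 + 19 = 56
  Event 6 (sale 12): sell min(12,56)=12. stock: 56 - 12 = 44. total_sold = 26
  Event 7 (restock 29): 44 + 29 = 73
  Event 8 (sale 14): sell min(14,73)=14. stock: 73 - 14 = 59. total_sold = 40
  Event 9 (adjust +7): 59 + 7 = 66
  Event 10 (sale 5): sell min(5,66)=5. stock: 66 - 5 = 61. total_sold = 45
  Event 11 (return 4): 61 + 4 = 65
  Event 12 (sale 10): sell min(10,65)=10. stock: 65 - 10 = 55. total_sold = 55
  Event 13 (sale 19): sell min(19,55)=19. stock: 55 - 19 = 36. total_sold = 74
Final: stock = 36, total_sold = 74

Answer: 74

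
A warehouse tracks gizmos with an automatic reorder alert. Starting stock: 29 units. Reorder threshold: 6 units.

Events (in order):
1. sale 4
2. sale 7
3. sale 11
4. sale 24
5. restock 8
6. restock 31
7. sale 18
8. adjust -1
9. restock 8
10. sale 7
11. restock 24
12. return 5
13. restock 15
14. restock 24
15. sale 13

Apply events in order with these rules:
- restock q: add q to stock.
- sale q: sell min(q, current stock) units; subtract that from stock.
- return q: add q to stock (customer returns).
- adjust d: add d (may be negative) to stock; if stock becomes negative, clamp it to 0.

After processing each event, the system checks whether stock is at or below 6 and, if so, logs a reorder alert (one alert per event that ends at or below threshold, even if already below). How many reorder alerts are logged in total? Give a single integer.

Processing events:
Start: stock = 29
  Event 1 (sale 4): sell min(4,29)=4. stock: 29 - 4 = 25. total_sold = 4
  Event 2 (sale 7): sell min(7,25)=7. stock: 25 - 7 = 18. total_sold = 11
  Event 3 (sale 11): sell min(11,18)=11. stock: 18 - 11 = 7. total_sold = 22
  Event 4 (sale 24): sell min(24,7)=7. stock: 7 - 7 = 0. total_sold = 29
  Event 5 (restock 8): 0 + 8 = 8
  Event 6 (restock 31): 8 + 31 = 39
  Event 7 (sale 18): sell min(18,39)=18. stock: 39 - 18 = 21. total_sold = 47
  Event 8 (adjust -1): 21 + -1 = 20
  Event 9 (restock 8): 20 + 8 = 28
  Event 10 (sale 7): sell min(7,28)=7. stock: 28 - 7 = 21. total_sold = 54
  Event 11 (restock 24): 21 + 24 = 45
  Event 12 (return 5): 45 + 5 = 50
  Event 13 (restock 15): 50 + 15 = 65
  Event 14 (restock 24): 65 + 24 = 89
  Event 15 (sale 13): sell min(13,89)=13. stock: 89 - 13 = 76. total_sold = 67
Final: stock = 76, total_sold = 67

Checking against threshold 6:
  After event 1: stock=25 > 6
  After event 2: stock=18 > 6
  After event 3: stock=7 > 6
  After event 4: stock=0 <= 6 -> ALERT
  After event 5: stock=8 > 6
  After event 6: stock=39 > 6
  After event 7: stock=21 > 6
  After event 8: stock=20 > 6
  After event 9: stock=28 > 6
  After event 10: stock=21 > 6
  After event 11: stock=45 > 6
  After event 12: stock=50 > 6
  After event 13: stock=65 > 6
  After event 14: stock=89 > 6
  After event 15: stock=76 > 6
Alert events: [4]. Count = 1

Answer: 1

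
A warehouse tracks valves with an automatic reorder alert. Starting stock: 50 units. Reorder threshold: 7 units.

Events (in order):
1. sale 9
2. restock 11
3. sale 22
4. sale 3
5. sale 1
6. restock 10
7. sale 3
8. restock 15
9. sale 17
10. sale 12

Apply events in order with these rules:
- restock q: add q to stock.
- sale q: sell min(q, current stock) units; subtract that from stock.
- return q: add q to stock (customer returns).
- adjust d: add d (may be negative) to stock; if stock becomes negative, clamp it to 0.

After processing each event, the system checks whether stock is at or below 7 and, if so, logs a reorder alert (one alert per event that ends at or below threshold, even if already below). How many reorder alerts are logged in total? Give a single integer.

Processing events:
Start: stock = 50
  Event 1 (sale 9): sell min(9,50)=9. stock: 50 - 9 = 41. total_sold = 9
  Event 2 (restock 11): 41 + 11 = 52
  Event 3 (sale 22): sell min(22,52)=22. stock: 52 - 22 = 30. total_sold = 31
  Event 4 (sale 3): sell min(3,30)=3. stock: 30 - 3 = 27. total_sold = 34
  Event 5 (sale 1): sell min(1,27)=1. stock: 27 - 1 = 26. total_sold = 35
  Event 6 (restock 10): 26 + 10 = 36
  Event 7 (sale 3): sell min(3,36)=3. stock: 36 - 3 = 33. total_sold = 38
  Event 8 (restock 15): 33 + 15 = 48
  Event 9 (sale 17): sell min(17,48)=17. stock: 48 - 17 = 31. total_sold = 55
  Event 10 (sale 12): sell min(12,31)=12. stock: 31 - 12 = 19. total_sold = 67
Final: stock = 19, total_sold = 67

Checking against threshold 7:
  After event 1: stock=41 > 7
  After event 2: stock=52 > 7
  After event 3: stock=30 > 7
  After event 4: stock=27 > 7
  After event 5: stock=26 > 7
  After event 6: stock=36 > 7
  After event 7: stock=33 > 7
  After event 8: stock=48 > 7
  After event 9: stock=31 > 7
  After event 10: stock=19 > 7
Alert events: []. Count = 0

Answer: 0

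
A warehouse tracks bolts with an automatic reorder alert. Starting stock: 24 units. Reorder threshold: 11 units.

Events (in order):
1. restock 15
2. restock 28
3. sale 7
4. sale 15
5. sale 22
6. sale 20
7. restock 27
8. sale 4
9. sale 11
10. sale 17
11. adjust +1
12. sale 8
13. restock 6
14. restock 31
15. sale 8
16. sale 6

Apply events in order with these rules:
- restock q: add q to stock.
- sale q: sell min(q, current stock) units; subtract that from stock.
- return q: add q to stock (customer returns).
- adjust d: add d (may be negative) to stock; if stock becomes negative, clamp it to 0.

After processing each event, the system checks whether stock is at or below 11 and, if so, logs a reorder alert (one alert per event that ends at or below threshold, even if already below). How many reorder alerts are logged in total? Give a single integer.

Processing events:
Start: stock = 24
  Event 1 (restock 15): 24 + 15 = 39
  Event 2 (restock 28): 39 + 28 = 67
  Event 3 (sale 7): sell min(7,67)=7. stock: 67 - 7 = 60. total_sold = 7
  Event 4 (sale 15): sell min(15,60)=15. stock: 60 - 15 = 45. total_sold = 22
  Event 5 (sale 22): sell min(22,45)=22. stock: 45 - 22 = 23. total_sold = 44
  Event 6 (sale 20): sell min(20,23)=20. stock: 23 - 20 = 3. total_sold = 64
  Event 7 (restock 27): 3 + 27 = 30
  Event 8 (sale 4): sell min(4,30)=4. stock: 30 - 4 = 26. total_sold = 68
  Event 9 (sale 11): sell min(11,26)=11. stock: 26 - 11 = 15. total_sold = 79
  Event 10 (sale 17): sell min(17,15)=15. stock: 15 - 15 = 0. total_sold = 94
  Event 11 (adjust +1): 0 + 1 = 1
  Event 12 (sale 8): sell min(8,1)=1. stock: 1 - 1 = 0. total_sold = 95
  Event 13 (restock 6): 0 + 6 = 6
  Event 14 (restock 31): 6 + 31 = 37
  Event 15 (sale 8): sell min(8,37)=8. stock: 37 - 8 = 29. total_sold = 103
  Event 16 (sale 6): sell min(6,29)=6. stock: 29 - 6 = 23. total_sold = 109
Final: stock = 23, total_sold = 109

Checking against threshold 11:
  After event 1: stock=39 > 11
  After event 2: stock=67 > 11
  After event 3: stock=60 > 11
  After event 4: stock=45 > 11
  After event 5: stock=23 > 11
  After event 6: stock=3 <= 11 -> ALERT
  After event 7: stock=30 > 11
  After event 8: stock=26 > 11
  After event 9: stock=15 > 11
  After event 10: stock=0 <= 11 -> ALERT
  After event 11: stock=1 <= 11 -> ALERT
  After event 12: stock=0 <= 11 -> ALERT
  After event 13: stock=6 <= 11 -> ALERT
  After event 14: stock=37 > 11
  After event 15: stock=29 > 11
  After event 16: stock=23 > 11
Alert events: [6, 10, 11, 12, 13]. Count = 5

Answer: 5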